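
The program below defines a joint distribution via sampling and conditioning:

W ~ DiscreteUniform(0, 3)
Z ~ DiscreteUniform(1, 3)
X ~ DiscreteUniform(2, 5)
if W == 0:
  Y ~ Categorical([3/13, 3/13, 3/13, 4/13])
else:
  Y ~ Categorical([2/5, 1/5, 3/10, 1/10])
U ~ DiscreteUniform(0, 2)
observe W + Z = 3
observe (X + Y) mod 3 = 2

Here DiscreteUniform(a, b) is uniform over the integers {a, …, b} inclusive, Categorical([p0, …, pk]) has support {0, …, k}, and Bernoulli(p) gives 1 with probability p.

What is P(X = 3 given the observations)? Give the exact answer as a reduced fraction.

P(X = 3 | obs) = 54/295

Enumerate traces; 54 have nonzero weight after conditioning:
  (W=0, Z=3, X=2, Y=0, U=0) weight 1/624
  (W=0, Z=3, X=2, Y=0, U=1) weight 1/624
  (W=0, Z=3, X=2, Y=0, U=2) weight 1/624
  (W=0, Z=3, X=2, Y=3, U=0) weight 1/468
  (W=0, Z=3, X=2, Y=3, U=1) weight 1/468
  (W=0, Z=3, X=2, Y=3, U=2) weight 1/468
  (W=0, Z=3, X=3, Y=2, U=0) weight 1/624
  (W=0, Z=3, X=3, Y=2, U=1) weight 1/624
  (W=0, Z=3, X=4, Y=1, U=0) weight 1/624
  (W=0, Z=3, X=5, Y=0, U=0) weight 1/624
  … 44 more
Group by X:
  weight(X=2) = 5/156
  weight(X=3) = 9/520
  weight(X=4) = 41/3120
  weight(X=5) = 5/156
Total weight = 5/156 + 9/520 + 41/3120 + 5/156 = 59/624
P(X=2 | obs) = 5/156 / 59/624 = 20/59
P(X=3 | obs) = 9/520 / 59/624 = 54/295
P(X=4 | obs) = 41/3120 / 59/624 = 41/295
P(X=5 | obs) = 5/156 / 59/624 = 20/59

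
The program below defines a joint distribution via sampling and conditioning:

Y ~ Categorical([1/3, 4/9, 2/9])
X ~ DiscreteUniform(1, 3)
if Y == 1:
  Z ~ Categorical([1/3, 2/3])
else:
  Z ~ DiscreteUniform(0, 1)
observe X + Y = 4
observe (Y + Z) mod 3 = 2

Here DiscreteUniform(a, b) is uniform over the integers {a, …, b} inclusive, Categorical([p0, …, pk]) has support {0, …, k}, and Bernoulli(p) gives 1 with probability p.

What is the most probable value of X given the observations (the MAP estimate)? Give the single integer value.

Enumerate traces; 2 have nonzero weight after conditioning:
  (Y=1, X=3, Z=1) weight 8/81
  (Y=2, X=2, Z=0) weight 1/27
Group by X:
  weight(X=2) = 1/27
  weight(X=3) = 8/81
Total weight = 1/27 + 8/81 = 11/81
P(X=2 | obs) = 1/27 / 11/81 = 3/11
P(X=3 | obs) = 8/81 / 11/81 = 8/11
argmax = 3

argmax_v P(X = v | obs) = 3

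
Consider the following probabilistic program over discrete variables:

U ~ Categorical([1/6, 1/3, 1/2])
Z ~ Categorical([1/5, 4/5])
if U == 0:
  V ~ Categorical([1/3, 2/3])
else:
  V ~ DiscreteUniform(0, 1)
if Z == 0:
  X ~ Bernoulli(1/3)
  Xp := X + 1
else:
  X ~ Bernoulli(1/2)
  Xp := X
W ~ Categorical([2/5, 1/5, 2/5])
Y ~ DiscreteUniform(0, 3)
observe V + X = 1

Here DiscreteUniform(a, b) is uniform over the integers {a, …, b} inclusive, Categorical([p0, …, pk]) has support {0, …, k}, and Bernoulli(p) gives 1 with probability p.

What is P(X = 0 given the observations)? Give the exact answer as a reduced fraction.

Enumerate traces; 144 have nonzero weight after conditioning:
  (U=0, Z=0, V=0, X=1, W=0, Y=0) weight 1/2700
  (U=0, Z=0, V=0, X=1, W=0, Y=1) weight 1/2700
  (U=0, Z=0, V=0, X=1, W=0, Y=2) weight 1/2700
  (U=0, Z=0, V=0, X=1, W=0, Y=3) weight 1/2700
  (U=0, Z=0, V=0, X=1, W=1, Y=0) weight 1/5400
  (U=0, Z=0, V=0, X=1, W=1, Y=1) weight 1/5400
  (U=0, Z=0, V=0, X=1, W=1, Y=2) weight 1/5400
  (U=0, Z=0, V=0, X=1, W=1, Y=3) weight 1/5400
  (U=0, Z=0, V=1, X=0, W=0, Y=0) weight 1/675
  … 135 more
Group by X:
  weight(X=0) = 38/135
  weight(X=1) = 119/540
Total weight = 38/135 + 119/540 = 271/540
P(X=0 | obs) = 38/135 / 271/540 = 152/271
P(X=1 | obs) = 119/540 / 271/540 = 119/271

P(X = 0 | obs) = 152/271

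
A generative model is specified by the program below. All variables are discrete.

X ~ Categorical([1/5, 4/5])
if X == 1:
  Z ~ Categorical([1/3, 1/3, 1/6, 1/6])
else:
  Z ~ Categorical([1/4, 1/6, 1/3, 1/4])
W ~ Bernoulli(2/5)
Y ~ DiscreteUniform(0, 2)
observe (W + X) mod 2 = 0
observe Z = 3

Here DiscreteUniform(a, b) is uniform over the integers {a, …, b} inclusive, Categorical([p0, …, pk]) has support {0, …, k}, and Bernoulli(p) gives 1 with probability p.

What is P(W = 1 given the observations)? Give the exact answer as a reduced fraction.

P(W = 1 | obs) = 16/25

Enumerate traces; 6 have nonzero weight after conditioning:
  (X=0, Z=3, W=0, Y=0) weight 1/100
  (X=0, Z=3, W=0, Y=1) weight 1/100
  (X=0, Z=3, W=0, Y=2) weight 1/100
  (X=1, Z=3, W=1, Y=0) weight 4/225
  (X=1, Z=3, W=1, Y=1) weight 4/225
  (X=1, Z=3, W=1, Y=2) weight 4/225
Group by W:
  weight(W=0) = 3/100
  weight(W=1) = 4/75
Total weight = 3/100 + 4/75 = 1/12
P(W=0 | obs) = 3/100 / 1/12 = 9/25
P(W=1 | obs) = 4/75 / 1/12 = 16/25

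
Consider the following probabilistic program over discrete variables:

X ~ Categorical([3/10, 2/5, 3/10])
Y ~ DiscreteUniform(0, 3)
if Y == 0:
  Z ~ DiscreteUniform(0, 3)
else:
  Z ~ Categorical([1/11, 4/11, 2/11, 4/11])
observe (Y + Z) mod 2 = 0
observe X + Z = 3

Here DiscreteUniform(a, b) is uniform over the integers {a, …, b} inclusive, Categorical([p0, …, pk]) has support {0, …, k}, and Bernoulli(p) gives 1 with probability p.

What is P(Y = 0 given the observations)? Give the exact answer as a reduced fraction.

Enumerate traces; 6 have nonzero weight after conditioning:
  (X=0, Y=1, Z=3) weight 3/110
  (X=0, Y=3, Z=3) weight 3/110
  (X=1, Y=0, Z=2) weight 1/40
  (X=1, Y=2, Z=2) weight 1/55
  (X=2, Y=1, Z=1) weight 3/110
  (X=2, Y=3, Z=1) weight 3/110
Group by Y:
  weight(Y=0) = 1/40
  weight(Y=1) = 3/55
  weight(Y=2) = 1/55
  weight(Y=3) = 3/55
Total weight = 1/40 + 3/55 + 1/55 + 3/55 = 67/440
P(Y=0 | obs) = 1/40 / 67/440 = 11/67
P(Y=1 | obs) = 3/55 / 67/440 = 24/67
P(Y=2 | obs) = 1/55 / 67/440 = 8/67
P(Y=3 | obs) = 3/55 / 67/440 = 24/67

P(Y = 0 | obs) = 11/67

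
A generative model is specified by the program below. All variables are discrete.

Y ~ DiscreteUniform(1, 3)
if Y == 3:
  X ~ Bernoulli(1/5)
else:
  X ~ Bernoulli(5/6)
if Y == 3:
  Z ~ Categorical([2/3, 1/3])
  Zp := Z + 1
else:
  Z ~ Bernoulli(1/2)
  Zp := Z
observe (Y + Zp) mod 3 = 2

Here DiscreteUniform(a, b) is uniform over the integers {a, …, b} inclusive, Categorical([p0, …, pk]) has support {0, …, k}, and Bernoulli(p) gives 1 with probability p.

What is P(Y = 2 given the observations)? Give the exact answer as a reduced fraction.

Enumerate traces; 6 have nonzero weight after conditioning:
  (Y=1, X=0, Z=1) weight 1/36
  (Y=1, X=1, Z=1) weight 5/36
  (Y=2, X=0, Z=0) weight 1/36
  (Y=2, X=1, Z=0) weight 5/36
  (Y=3, X=0, Z=1) weight 4/45
  (Y=3, X=1, Z=1) weight 1/45
Group by Y:
  weight(Y=1) = 1/6
  weight(Y=2) = 1/6
  weight(Y=3) = 1/9
Total weight = 1/6 + 1/6 + 1/9 = 4/9
P(Y=1 | obs) = 1/6 / 4/9 = 3/8
P(Y=2 | obs) = 1/6 / 4/9 = 3/8
P(Y=3 | obs) = 1/9 / 4/9 = 1/4

P(Y = 2 | obs) = 3/8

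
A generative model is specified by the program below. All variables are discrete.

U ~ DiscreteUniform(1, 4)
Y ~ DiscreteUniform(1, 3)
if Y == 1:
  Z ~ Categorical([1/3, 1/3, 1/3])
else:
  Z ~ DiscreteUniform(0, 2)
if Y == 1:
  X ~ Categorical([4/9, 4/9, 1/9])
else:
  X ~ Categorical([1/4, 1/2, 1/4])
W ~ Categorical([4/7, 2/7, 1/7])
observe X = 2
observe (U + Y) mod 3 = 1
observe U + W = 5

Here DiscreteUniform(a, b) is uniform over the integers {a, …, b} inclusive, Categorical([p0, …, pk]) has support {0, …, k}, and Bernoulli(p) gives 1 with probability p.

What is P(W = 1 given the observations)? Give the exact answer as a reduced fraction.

Enumerate traces; 6 have nonzero weight after conditioning:
  (U=3, Y=1, Z=0, X=2, W=2) weight 1/2268
  (U=3, Y=1, Z=1, X=2, W=2) weight 1/2268
  (U=3, Y=1, Z=2, X=2, W=2) weight 1/2268
  (U=4, Y=3, Z=0, X=2, W=1) weight 1/504
  (U=4, Y=3, Z=1, X=2, W=1) weight 1/504
  (U=4, Y=3, Z=2, X=2, W=1) weight 1/504
Group by W:
  weight(W=1) = 1/168
  weight(W=2) = 1/756
Total weight = 1/168 + 1/756 = 11/1512
P(W=1 | obs) = 1/168 / 11/1512 = 9/11
P(W=2 | obs) = 1/756 / 11/1512 = 2/11

P(W = 1 | obs) = 9/11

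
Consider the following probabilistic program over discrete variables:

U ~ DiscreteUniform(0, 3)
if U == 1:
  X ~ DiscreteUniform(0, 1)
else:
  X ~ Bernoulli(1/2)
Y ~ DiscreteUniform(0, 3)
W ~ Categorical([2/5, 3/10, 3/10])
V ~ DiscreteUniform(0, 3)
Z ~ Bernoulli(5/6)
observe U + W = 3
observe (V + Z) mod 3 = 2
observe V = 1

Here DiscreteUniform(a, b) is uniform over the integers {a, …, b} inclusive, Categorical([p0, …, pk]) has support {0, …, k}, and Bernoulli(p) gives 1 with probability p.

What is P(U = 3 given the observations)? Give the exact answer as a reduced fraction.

Enumerate traces; 24 have nonzero weight after conditioning:
  (U=1, X=0, Y=0, W=2, V=1, Z=1) weight 1/512
  (U=1, X=0, Y=1, W=2, V=1, Z=1) weight 1/512
  (U=1, X=0, Y=2, W=2, V=1, Z=1) weight 1/512
  (U=1, X=0, Y=3, W=2, V=1, Z=1) weight 1/512
  (U=1, X=1, Y=0, W=2, V=1, Z=1) weight 1/512
  (U=1, X=1, Y=1, W=2, V=1, Z=1) weight 1/512
  (U=1, X=1, Y=2, W=2, V=1, Z=1) weight 1/512
  (U=1, X=1, Y=3, W=2, V=1, Z=1) weight 1/512
  (U=2, X=0, Y=0, W=1, V=1, Z=1) weight 1/512
  (U=3, X=0, Y=0, W=0, V=1, Z=1) weight 1/384
  … 14 more
Group by U:
  weight(U=1) = 1/64
  weight(U=2) = 1/64
  weight(U=3) = 1/48
Total weight = 1/64 + 1/64 + 1/48 = 5/96
P(U=1 | obs) = 1/64 / 5/96 = 3/10
P(U=2 | obs) = 1/64 / 5/96 = 3/10
P(U=3 | obs) = 1/48 / 5/96 = 2/5

P(U = 3 | obs) = 2/5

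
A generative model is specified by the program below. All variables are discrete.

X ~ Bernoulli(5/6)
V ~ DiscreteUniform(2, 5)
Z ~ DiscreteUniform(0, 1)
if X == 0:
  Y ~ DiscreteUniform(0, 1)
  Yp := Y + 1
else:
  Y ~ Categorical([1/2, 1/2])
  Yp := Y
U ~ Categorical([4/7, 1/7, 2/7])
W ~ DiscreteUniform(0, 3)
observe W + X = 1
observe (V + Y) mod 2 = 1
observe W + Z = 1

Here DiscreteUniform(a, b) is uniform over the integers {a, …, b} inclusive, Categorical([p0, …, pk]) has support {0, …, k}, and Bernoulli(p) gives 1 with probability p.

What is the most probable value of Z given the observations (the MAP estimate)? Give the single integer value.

argmax_v P(Z = v | obs) = 1

Enumerate traces; 24 have nonzero weight after conditioning:
  (X=0, V=2, Z=0, Y=1, U=0, W=1) weight 1/672
  (X=0, V=2, Z=0, Y=1, U=1, W=1) weight 1/2688
  (X=0, V=2, Z=0, Y=1, U=2, W=1) weight 1/1344
  (X=0, V=3, Z=0, Y=0, U=0, W=1) weight 1/672
  (X=0, V=3, Z=0, Y=0, U=1, W=1) weight 1/2688
  (X=0, V=3, Z=0, Y=0, U=2, W=1) weight 1/1344
  (X=0, V=4, Z=0, Y=1, U=0, W=1) weight 1/672
  (X=0, V=4, Z=0, Y=1, U=1, W=1) weight 1/2688
  (X=1, V=2, Z=1, Y=1, U=0, W=0) weight 5/672
  … 15 more
Group by Z:
  weight(Z=0) = 1/96
  weight(Z=1) = 5/96
Total weight = 1/96 + 5/96 = 1/16
P(Z=0 | obs) = 1/96 / 1/16 = 1/6
P(Z=1 | obs) = 5/96 / 1/16 = 5/6
argmax = 1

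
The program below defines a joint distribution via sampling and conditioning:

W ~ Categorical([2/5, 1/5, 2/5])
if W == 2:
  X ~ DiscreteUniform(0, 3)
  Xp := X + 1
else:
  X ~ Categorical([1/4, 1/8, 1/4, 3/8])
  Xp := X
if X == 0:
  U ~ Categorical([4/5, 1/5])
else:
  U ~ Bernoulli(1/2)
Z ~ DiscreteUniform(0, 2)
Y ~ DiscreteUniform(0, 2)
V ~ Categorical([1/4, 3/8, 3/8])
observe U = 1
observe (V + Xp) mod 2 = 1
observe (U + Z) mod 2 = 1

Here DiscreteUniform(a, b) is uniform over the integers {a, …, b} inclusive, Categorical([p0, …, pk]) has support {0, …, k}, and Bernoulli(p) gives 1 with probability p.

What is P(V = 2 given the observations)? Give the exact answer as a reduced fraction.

P(V = 2 | obs) = 132/343

Enumerate traces; 108 have nonzero weight after conditioning:
  (W=0, X=0, U=1, Z=0, Y=0, V=1) weight 1/1200
  (W=0, X=0, U=1, Z=0, Y=1, V=1) weight 1/1200
  (W=0, X=0, U=1, Z=0, Y=2, V=1) weight 1/1200
  (W=0, X=0, U=1, Z=2, Y=0, V=1) weight 1/1200
  (W=0, X=0, U=1, Z=2, Y=1, V=1) weight 1/1200
  (W=0, X=0, U=1, Z=2, Y=2, V=1) weight 1/1200
  (W=0, X=1, U=1, Z=0, Y=0, V=0) weight 1/1440
  (W=0, X=1, U=1, Z=0, Y=0, V=2) weight 1/960
  … 100 more
Group by V:
  weight(V=0) = 11/300
  weight(V=1) = 41/800
  weight(V=2) = 11/200
Total weight = 11/300 + 41/800 + 11/200 = 343/2400
P(V=0 | obs) = 11/300 / 343/2400 = 88/343
P(V=1 | obs) = 41/800 / 343/2400 = 123/343
P(V=2 | obs) = 11/200 / 343/2400 = 132/343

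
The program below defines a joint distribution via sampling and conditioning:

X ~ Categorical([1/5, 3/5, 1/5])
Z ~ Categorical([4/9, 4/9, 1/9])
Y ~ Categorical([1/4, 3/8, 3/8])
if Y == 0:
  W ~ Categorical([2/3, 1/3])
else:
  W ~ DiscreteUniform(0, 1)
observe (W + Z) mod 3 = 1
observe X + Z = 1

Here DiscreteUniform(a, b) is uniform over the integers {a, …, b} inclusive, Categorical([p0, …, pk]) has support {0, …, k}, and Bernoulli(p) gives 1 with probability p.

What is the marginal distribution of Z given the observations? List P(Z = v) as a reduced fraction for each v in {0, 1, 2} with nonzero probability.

P(Z=0) = 33/46, P(Z=1) = 13/46

Enumerate traces; 6 have nonzero weight after conditioning:
  (X=0, Z=1, Y=0, W=0) weight 2/135
  (X=0, Z=1, Y=1, W=0) weight 1/60
  (X=0, Z=1, Y=2, W=0) weight 1/60
  (X=1, Z=0, Y=0, W=1) weight 1/45
  (X=1, Z=0, Y=1, W=1) weight 1/20
  (X=1, Z=0, Y=2, W=1) weight 1/20
Group by Z:
  weight(Z=0) = 11/90
  weight(Z=1) = 13/270
Total weight = 11/90 + 13/270 = 23/135
P(Z=0 | obs) = 11/90 / 23/135 = 33/46
P(Z=1 | obs) = 13/270 / 23/135 = 13/46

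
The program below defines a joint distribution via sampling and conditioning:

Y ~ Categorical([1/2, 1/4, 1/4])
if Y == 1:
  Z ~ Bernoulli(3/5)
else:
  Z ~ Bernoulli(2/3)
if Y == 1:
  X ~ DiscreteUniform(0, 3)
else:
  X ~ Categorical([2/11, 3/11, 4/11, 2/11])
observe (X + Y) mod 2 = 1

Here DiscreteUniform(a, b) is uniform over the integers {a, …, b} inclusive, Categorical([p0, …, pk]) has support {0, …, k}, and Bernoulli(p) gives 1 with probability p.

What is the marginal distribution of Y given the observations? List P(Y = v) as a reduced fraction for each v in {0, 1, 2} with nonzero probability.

Enumerate traces; 12 have nonzero weight after conditioning:
  (Y=0, Z=0, X=1) weight 1/22
  (Y=0, Z=0, X=3) weight 1/33
  (Y=0, Z=1, X=1) weight 1/11
  (Y=0, Z=1, X=3) weight 2/33
  (Y=1, Z=0, X=0) weight 1/40
  (Y=1, Z=0, X=2) weight 1/40
  (Y=1, Z=1, X=0) weight 3/80
  (Y=1, Z=1, X=2) weight 3/80
  (Y=2, Z=0, X=1) weight 1/44
  … 3 more
Group by Y:
  weight(Y=0) = 5/22
  weight(Y=1) = 1/8
  weight(Y=2) = 5/44
Total weight = 5/22 + 1/8 + 5/44 = 41/88
P(Y=0 | obs) = 5/22 / 41/88 = 20/41
P(Y=1 | obs) = 1/8 / 41/88 = 11/41
P(Y=2 | obs) = 5/44 / 41/88 = 10/41

P(Y=0) = 20/41, P(Y=1) = 11/41, P(Y=2) = 10/41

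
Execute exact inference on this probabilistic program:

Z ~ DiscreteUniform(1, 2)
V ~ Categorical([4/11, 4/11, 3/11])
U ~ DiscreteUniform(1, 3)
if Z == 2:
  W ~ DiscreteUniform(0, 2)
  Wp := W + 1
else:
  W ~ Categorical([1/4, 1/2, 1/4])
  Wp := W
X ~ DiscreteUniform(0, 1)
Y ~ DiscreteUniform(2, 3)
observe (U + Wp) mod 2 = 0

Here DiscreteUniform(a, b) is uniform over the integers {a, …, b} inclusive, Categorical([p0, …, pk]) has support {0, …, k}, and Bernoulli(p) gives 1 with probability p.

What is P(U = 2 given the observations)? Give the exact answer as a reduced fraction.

Enumerate traces; 108 have nonzero weight after conditioning:
  (Z=1, V=0, U=1, W=1, X=0, Y=2) weight 1/132
  (Z=1, V=0, U=1, W=1, X=0, Y=3) weight 1/132
  (Z=1, V=0, U=1, W=1, X=1, Y=2) weight 1/132
  (Z=1, V=0, U=1, W=1, X=1, Y=3) weight 1/132
  (Z=1, V=0, U=2, W=0, X=0, Y=2) weight 1/264
  (Z=1, V=0, U=2, W=0, X=0, Y=3) weight 1/264
  (Z=1, V=0, U=2, W=0, X=1, Y=2) weight 1/264
  (Z=1, V=0, U=2, W=0, X=1, Y=3) weight 1/264
  (Z=1, V=0, U=3, W=1, X=0, Y=2) weight 1/132
  … 99 more
Group by U:
  weight(U=1) = 7/36
  weight(U=2) = 5/36
  weight(U=3) = 7/36
Total weight = 7/36 + 5/36 + 7/36 = 19/36
P(U=1 | obs) = 7/36 / 19/36 = 7/19
P(U=2 | obs) = 5/36 / 19/36 = 5/19
P(U=3 | obs) = 7/36 / 19/36 = 7/19

P(U = 2 | obs) = 5/19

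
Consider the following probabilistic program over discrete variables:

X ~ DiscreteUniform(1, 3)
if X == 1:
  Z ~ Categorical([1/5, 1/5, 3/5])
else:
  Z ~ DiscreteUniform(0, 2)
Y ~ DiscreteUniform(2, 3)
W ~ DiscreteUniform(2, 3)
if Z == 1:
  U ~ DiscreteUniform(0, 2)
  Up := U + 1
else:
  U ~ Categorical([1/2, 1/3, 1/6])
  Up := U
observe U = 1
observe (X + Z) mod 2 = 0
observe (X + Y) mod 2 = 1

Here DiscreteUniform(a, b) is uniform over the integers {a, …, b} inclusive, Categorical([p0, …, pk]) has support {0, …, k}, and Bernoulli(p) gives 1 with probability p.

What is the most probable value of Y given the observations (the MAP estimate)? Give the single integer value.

Enumerate traces; 8 have nonzero weight after conditioning:
  (X=1, Z=1, Y=2, W=2, U=1) weight 1/180
  (X=1, Z=1, Y=2, W=3, U=1) weight 1/180
  (X=2, Z=0, Y=3, W=2, U=1) weight 1/108
  (X=2, Z=0, Y=3, W=3, U=1) weight 1/108
  (X=2, Z=2, Y=3, W=2, U=1) weight 1/108
  (X=2, Z=2, Y=3, W=3, U=1) weight 1/108
  (X=3, Z=1, Y=2, W=2, U=1) weight 1/108
  (X=3, Z=1, Y=2, W=3, U=1) weight 1/108
Group by Y:
  weight(Y=2) = 4/135
  weight(Y=3) = 1/27
Total weight = 4/135 + 1/27 = 1/15
P(Y=2 | obs) = 4/135 / 1/15 = 4/9
P(Y=3 | obs) = 1/27 / 1/15 = 5/9
argmax = 3

argmax_v P(Y = v | obs) = 3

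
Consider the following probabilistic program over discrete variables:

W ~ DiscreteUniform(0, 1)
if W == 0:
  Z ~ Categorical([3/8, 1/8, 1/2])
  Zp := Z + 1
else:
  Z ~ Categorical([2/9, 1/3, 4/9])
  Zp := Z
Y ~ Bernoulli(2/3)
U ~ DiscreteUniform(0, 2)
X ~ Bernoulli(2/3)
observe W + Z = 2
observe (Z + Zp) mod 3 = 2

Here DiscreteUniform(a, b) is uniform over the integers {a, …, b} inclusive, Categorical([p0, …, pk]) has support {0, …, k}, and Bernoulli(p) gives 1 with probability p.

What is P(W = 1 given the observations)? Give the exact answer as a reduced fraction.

Enumerate traces; 24 have nonzero weight after conditioning:
  (W=0, Z=2, Y=0, U=0, X=0) weight 1/108
  (W=0, Z=2, Y=0, U=0, X=1) weight 1/54
  (W=0, Z=2, Y=0, U=1, X=0) weight 1/108
  (W=0, Z=2, Y=0, U=1, X=1) weight 1/54
  (W=0, Z=2, Y=0, U=2, X=0) weight 1/108
  (W=0, Z=2, Y=0, U=2, X=1) weight 1/54
  (W=0, Z=2, Y=1, U=0, X=0) weight 1/54
  (W=0, Z=2, Y=1, U=0, X=1) weight 1/27
  (W=1, Z=1, Y=0, U=0, X=0) weight 1/162
  … 15 more
Group by W:
  weight(W=0) = 1/4
  weight(W=1) = 1/6
Total weight = 1/4 + 1/6 = 5/12
P(W=0 | obs) = 1/4 / 5/12 = 3/5
P(W=1 | obs) = 1/6 / 5/12 = 2/5

P(W = 1 | obs) = 2/5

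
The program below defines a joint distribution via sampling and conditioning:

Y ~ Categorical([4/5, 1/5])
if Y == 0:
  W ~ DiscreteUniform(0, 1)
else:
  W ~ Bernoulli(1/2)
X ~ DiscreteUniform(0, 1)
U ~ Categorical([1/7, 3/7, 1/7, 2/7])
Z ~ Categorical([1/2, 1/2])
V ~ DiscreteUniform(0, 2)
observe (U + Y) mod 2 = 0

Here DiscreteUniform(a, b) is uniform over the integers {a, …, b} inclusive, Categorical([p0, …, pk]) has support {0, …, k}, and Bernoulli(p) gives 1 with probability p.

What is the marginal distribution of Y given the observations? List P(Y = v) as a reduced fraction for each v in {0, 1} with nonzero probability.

Enumerate traces; 96 have nonzero weight after conditioning:
  (Y=0, W=0, X=0, U=0, Z=0, V=0) weight 1/210
  (Y=0, W=0, X=0, U=0, Z=0, V=1) weight 1/210
  (Y=0, W=0, X=0, U=0, Z=0, V=2) weight 1/210
  (Y=0, W=0, X=0, U=0, Z=1, V=0) weight 1/210
  (Y=0, W=0, X=0, U=0, Z=1, V=1) weight 1/210
  (Y=0, W=0, X=0, U=0, Z=1, V=2) weight 1/210
  (Y=0, W=0, X=0, U=2, Z=0, V=0) weight 1/210
  (Y=0, W=0, X=0, U=2, Z=0, V=1) weight 1/210
  (Y=1, W=0, X=0, U=1, Z=0, V=0) weight 1/280
  … 87 more
Group by Y:
  weight(Y=0) = 8/35
  weight(Y=1) = 1/7
Total weight = 8/35 + 1/7 = 13/35
P(Y=0 | obs) = 8/35 / 13/35 = 8/13
P(Y=1 | obs) = 1/7 / 13/35 = 5/13

P(Y=0) = 8/13, P(Y=1) = 5/13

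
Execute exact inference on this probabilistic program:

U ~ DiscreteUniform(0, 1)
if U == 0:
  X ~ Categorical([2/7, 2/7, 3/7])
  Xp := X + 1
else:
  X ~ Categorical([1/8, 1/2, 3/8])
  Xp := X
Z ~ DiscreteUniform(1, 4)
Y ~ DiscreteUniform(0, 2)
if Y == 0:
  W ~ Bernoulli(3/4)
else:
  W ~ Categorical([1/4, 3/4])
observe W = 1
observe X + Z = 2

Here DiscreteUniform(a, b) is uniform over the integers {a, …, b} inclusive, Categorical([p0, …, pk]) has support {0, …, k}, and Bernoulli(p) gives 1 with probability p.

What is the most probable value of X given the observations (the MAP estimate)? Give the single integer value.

argmax_v P(X = v | obs) = 1

Enumerate traces; 12 have nonzero weight after conditioning:
  (U=0, X=0, Z=2, Y=0, W=1) weight 1/112
  (U=0, X=0, Z=2, Y=1, W=1) weight 1/112
  (U=0, X=0, Z=2, Y=2, W=1) weight 1/112
  (U=0, X=1, Z=1, Y=0, W=1) weight 1/112
  (U=0, X=1, Z=1, Y=1, W=1) weight 1/112
  (U=0, X=1, Z=1, Y=2, W=1) weight 1/112
  (U=1, X=0, Z=2, Y=0, W=1) weight 1/256
  (U=1, X=0, Z=2, Y=1, W=1) weight 1/256
  … 4 more
Group by X:
  weight(X=0) = 69/1792
  weight(X=1) = 33/448
Total weight = 69/1792 + 33/448 = 201/1792
P(X=0 | obs) = 69/1792 / 201/1792 = 23/67
P(X=1 | obs) = 33/448 / 201/1792 = 44/67
argmax = 1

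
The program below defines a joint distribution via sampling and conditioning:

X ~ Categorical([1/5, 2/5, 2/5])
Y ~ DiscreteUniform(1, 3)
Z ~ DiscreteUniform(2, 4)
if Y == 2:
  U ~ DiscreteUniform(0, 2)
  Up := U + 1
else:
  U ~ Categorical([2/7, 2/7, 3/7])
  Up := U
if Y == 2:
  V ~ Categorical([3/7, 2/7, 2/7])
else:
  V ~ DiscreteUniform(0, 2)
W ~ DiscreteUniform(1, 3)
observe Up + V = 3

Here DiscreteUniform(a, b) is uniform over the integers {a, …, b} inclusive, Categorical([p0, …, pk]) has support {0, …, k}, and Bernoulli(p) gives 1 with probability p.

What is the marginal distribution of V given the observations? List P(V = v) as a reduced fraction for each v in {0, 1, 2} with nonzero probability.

P(V=0) = 3/17, P(V=1) = 8/17, P(V=2) = 6/17

Enumerate traces; 189 have nonzero weight after conditioning:
  (X=0, Y=1, Z=2, U=1, V=2, W=1) weight 2/2835
  (X=0, Y=1, Z=2, U=1, V=2, W=2) weight 2/2835
  (X=0, Y=1, Z=2, U=1, V=2, W=3) weight 2/2835
  (X=0, Y=1, Z=2, U=2, V=1, W=1) weight 1/945
  (X=0, Y=1, Z=2, U=2, V=1, W=2) weight 1/945
  (X=0, Y=1, Z=2, U=2, V=1, W=3) weight 1/945
  (X=0, Y=1, Z=3, U=1, V=2, W=1) weight 2/2835
  (X=0, Y=1, Z=3, U=1, V=2, W=2) weight 2/2835
  (X=0, Y=2, Z=2, U=2, V=0, W=1) weight 1/945
  … 180 more
Group by V:
  weight(V=0) = 1/21
  weight(V=1) = 8/63
  weight(V=2) = 2/21
Total weight = 1/21 + 8/63 + 2/21 = 17/63
P(V=0 | obs) = 1/21 / 17/63 = 3/17
P(V=1 | obs) = 8/63 / 17/63 = 8/17
P(V=2 | obs) = 2/21 / 17/63 = 6/17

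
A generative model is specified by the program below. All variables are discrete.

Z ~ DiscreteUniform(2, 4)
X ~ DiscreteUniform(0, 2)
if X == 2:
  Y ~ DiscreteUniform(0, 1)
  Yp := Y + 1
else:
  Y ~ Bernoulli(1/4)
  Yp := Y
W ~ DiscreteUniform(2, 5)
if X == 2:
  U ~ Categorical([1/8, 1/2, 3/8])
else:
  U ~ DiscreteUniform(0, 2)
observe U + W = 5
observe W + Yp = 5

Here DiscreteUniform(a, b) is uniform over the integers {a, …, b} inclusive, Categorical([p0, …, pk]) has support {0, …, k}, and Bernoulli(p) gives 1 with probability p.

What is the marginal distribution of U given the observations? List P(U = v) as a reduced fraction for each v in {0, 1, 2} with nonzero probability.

Enumerate traces; 18 have nonzero weight after conditioning:
  (Z=2, X=0, Y=0, W=5, U=0) weight 1/144
  (Z=2, X=0, Y=1, W=4, U=1) weight 1/432
  (Z=2, X=1, Y=0, W=5, U=0) weight 1/144
  (Z=2, X=1, Y=1, W=4, U=1) weight 1/432
  (Z=2, X=2, Y=0, W=4, U=1) weight 1/144
  (Z=2, X=2, Y=1, W=3, U=2) weight 1/192
  (Z=3, X=0, Y=0, W=5, U=0) weight 1/144
  (Z=3, X=0, Y=1, W=4, U=1) weight 1/432
  … 10 more
Group by U:
  weight(U=0) = 1/24
  weight(U=1) = 5/144
  weight(U=2) = 1/64
Total weight = 1/24 + 5/144 + 1/64 = 53/576
P(U=0 | obs) = 1/24 / 53/576 = 24/53
P(U=1 | obs) = 5/144 / 53/576 = 20/53
P(U=2 | obs) = 1/64 / 53/576 = 9/53

P(U=0) = 24/53, P(U=1) = 20/53, P(U=2) = 9/53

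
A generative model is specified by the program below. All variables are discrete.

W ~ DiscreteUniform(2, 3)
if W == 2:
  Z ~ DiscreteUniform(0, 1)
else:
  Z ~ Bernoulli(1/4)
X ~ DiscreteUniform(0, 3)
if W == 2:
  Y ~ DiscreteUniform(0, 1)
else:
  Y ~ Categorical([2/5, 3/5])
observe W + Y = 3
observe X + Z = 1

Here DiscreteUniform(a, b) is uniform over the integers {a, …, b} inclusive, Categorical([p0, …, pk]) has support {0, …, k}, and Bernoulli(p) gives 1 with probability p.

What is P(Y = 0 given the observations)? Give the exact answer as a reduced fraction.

P(Y = 0 | obs) = 4/9

Enumerate traces; 4 have nonzero weight after conditioning:
  (W=2, Z=0, X=1, Y=1) weight 1/32
  (W=2, Z=1, X=0, Y=1) weight 1/32
  (W=3, Z=0, X=1, Y=0) weight 3/80
  (W=3, Z=1, X=0, Y=0) weight 1/80
Group by Y:
  weight(Y=0) = 1/20
  weight(Y=1) = 1/16
Total weight = 1/20 + 1/16 = 9/80
P(Y=0 | obs) = 1/20 / 9/80 = 4/9
P(Y=1 | obs) = 1/16 / 9/80 = 5/9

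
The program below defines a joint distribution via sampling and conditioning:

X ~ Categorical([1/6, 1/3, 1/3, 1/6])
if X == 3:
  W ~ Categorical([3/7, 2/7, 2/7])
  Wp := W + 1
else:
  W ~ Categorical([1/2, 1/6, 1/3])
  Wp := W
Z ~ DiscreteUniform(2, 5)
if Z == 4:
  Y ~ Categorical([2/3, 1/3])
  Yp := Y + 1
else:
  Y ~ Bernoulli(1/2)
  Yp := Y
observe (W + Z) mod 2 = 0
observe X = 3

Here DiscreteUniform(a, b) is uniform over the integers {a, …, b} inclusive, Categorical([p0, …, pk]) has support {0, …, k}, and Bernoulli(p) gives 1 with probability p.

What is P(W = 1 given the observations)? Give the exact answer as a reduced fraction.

Enumerate traces; 12 have nonzero weight after conditioning:
  (X=3, W=0, Z=2, Y=0) weight 1/112
  (X=3, W=0, Z=2, Y=1) weight 1/112
  (X=3, W=0, Z=4, Y=0) weight 1/84
  (X=3, W=0, Z=4, Y=1) weight 1/168
  (X=3, W=1, Z=3, Y=0) weight 1/168
  (X=3, W=1, Z=3, Y=1) weight 1/168
  (X=3, W=1, Z=5, Y=0) weight 1/168
  (X=3, W=1, Z=5, Y=1) weight 1/168
  (X=3, W=2, Z=2, Y=0) weight 1/168
  … 3 more
Group by W:
  weight(W=0) = 1/28
  weight(W=1) = 1/42
  weight(W=2) = 1/42
Total weight = 1/28 + 1/42 + 1/42 = 1/12
P(W=0 | obs) = 1/28 / 1/12 = 3/7
P(W=1 | obs) = 1/42 / 1/12 = 2/7
P(W=2 | obs) = 1/42 / 1/12 = 2/7

P(W = 1 | obs) = 2/7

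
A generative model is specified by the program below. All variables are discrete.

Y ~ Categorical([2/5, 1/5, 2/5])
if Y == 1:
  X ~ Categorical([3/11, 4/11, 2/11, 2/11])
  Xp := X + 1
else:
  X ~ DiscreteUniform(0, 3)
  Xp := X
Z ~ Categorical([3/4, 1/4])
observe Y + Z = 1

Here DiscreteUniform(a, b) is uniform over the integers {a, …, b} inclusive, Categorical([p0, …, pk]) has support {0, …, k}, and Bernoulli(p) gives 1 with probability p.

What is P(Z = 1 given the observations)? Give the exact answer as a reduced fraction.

P(Z = 1 | obs) = 2/5

Enumerate traces; 8 have nonzero weight after conditioning:
  (Y=0, X=0, Z=1) weight 1/40
  (Y=0, X=1, Z=1) weight 1/40
  (Y=0, X=2, Z=1) weight 1/40
  (Y=0, X=3, Z=1) weight 1/40
  (Y=1, X=0, Z=0) weight 9/220
  (Y=1, X=1, Z=0) weight 3/55
  (Y=1, X=2, Z=0) weight 3/110
  (Y=1, X=3, Z=0) weight 3/110
Group by Z:
  weight(Z=0) = 3/20
  weight(Z=1) = 1/10
Total weight = 3/20 + 1/10 = 1/4
P(Z=0 | obs) = 3/20 / 1/4 = 3/5
P(Z=1 | obs) = 1/10 / 1/4 = 2/5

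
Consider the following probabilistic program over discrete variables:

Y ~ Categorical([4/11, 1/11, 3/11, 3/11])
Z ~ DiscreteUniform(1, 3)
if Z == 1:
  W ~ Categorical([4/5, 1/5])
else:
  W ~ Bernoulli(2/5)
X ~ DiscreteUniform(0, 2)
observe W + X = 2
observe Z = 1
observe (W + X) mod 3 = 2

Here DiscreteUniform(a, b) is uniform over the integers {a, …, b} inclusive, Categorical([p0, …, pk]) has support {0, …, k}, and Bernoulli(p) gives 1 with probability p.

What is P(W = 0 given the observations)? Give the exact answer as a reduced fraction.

Enumerate traces; 8 have nonzero weight after conditioning:
  (Y=0, Z=1, W=0, X=2) weight 16/495
  (Y=0, Z=1, W=1, X=1) weight 4/495
  (Y=1, Z=1, W=0, X=2) weight 4/495
  (Y=1, Z=1, W=1, X=1) weight 1/495
  (Y=2, Z=1, W=0, X=2) weight 4/165
  (Y=2, Z=1, W=1, X=1) weight 1/165
  (Y=3, Z=1, W=0, X=2) weight 4/165
  (Y=3, Z=1, W=1, X=1) weight 1/165
Group by W:
  weight(W=0) = 4/45
  weight(W=1) = 1/45
Total weight = 4/45 + 1/45 = 1/9
P(W=0 | obs) = 4/45 / 1/9 = 4/5
P(W=1 | obs) = 1/45 / 1/9 = 1/5

P(W = 0 | obs) = 4/5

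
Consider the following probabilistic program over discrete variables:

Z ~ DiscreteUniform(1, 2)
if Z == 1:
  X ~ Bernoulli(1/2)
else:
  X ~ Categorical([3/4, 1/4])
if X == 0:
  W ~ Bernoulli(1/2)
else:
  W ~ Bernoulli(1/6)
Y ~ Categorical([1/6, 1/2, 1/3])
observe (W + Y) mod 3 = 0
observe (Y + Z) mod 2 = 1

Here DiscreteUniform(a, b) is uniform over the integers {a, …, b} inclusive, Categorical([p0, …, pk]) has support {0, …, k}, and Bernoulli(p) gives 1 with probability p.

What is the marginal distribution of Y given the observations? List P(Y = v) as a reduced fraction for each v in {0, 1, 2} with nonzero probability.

P(Y=0) = 1/2, P(Y=2) = 1/2

Enumerate traces; 4 have nonzero weight after conditioning:
  (Z=1, X=0, W=0, Y=0) weight 1/48
  (Z=1, X=0, W=1, Y=2) weight 1/24
  (Z=1, X=1, W=0, Y=0) weight 5/144
  (Z=1, X=1, W=1, Y=2) weight 1/72
Group by Y:
  weight(Y=0) = 1/18
  weight(Y=2) = 1/18
Total weight = 1/18 + 1/18 = 1/9
P(Y=0 | obs) = 1/18 / 1/9 = 1/2
P(Y=2 | obs) = 1/18 / 1/9 = 1/2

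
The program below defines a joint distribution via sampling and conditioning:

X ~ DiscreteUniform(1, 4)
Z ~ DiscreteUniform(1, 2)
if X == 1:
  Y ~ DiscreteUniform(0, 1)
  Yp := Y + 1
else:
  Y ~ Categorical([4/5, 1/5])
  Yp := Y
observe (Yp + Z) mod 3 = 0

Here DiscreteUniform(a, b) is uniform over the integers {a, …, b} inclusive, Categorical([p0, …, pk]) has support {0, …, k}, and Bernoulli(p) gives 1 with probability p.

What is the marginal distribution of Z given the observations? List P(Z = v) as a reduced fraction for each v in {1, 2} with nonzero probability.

Enumerate traces; 5 have nonzero weight after conditioning:
  (X=1, Z=1, Y=1) weight 1/16
  (X=1, Z=2, Y=0) weight 1/16
  (X=2, Z=2, Y=1) weight 1/40
  (X=3, Z=2, Y=1) weight 1/40
  (X=4, Z=2, Y=1) weight 1/40
Group by Z:
  weight(Z=1) = 1/16
  weight(Z=2) = 11/80
Total weight = 1/16 + 11/80 = 1/5
P(Z=1 | obs) = 1/16 / 1/5 = 5/16
P(Z=2 | obs) = 11/80 / 1/5 = 11/16

P(Z=1) = 5/16, P(Z=2) = 11/16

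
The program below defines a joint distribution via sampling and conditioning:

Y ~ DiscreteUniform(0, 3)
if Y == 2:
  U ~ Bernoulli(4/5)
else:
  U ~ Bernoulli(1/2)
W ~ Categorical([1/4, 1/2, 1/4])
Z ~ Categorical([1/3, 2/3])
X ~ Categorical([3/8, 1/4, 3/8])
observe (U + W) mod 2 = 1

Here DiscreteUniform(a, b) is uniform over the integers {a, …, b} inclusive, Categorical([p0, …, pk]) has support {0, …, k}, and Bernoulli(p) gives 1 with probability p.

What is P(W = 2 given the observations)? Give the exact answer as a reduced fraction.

P(W = 2 | obs) = 23/80

Enumerate traces; 72 have nonzero weight after conditioning:
  (Y=0, U=0, W=1, Z=0, X=0) weight 1/128
  (Y=0, U=0, W=1, Z=0, X=1) weight 1/192
  (Y=0, U=0, W=1, Z=0, X=2) weight 1/128
  (Y=0, U=0, W=1, Z=1, X=0) weight 1/64
  (Y=0, U=0, W=1, Z=1, X=1) weight 1/96
  (Y=0, U=0, W=1, Z=1, X=2) weight 1/64
  (Y=0, U=1, W=0, Z=0, X=0) weight 1/256
  (Y=0, U=1, W=0, Z=0, X=1) weight 1/384
  (Y=0, U=1, W=2, Z=0, X=0) weight 1/256
  … 63 more
Group by W:
  weight(W=0) = 23/160
  weight(W=1) = 17/80
  weight(W=2) = 23/160
Total weight = 23/160 + 17/80 + 23/160 = 1/2
P(W=0 | obs) = 23/160 / 1/2 = 23/80
P(W=1 | obs) = 17/80 / 1/2 = 17/40
P(W=2 | obs) = 23/160 / 1/2 = 23/80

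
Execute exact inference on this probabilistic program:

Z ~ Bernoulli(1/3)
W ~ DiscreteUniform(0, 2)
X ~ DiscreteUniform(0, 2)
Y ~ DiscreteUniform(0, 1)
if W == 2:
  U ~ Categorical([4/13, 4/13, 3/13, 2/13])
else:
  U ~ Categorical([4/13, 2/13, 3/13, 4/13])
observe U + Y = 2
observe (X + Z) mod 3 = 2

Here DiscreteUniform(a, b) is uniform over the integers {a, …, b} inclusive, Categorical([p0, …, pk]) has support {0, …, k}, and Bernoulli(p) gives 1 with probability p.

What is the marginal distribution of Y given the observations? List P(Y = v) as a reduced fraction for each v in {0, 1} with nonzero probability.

Enumerate traces; 12 have nonzero weight after conditioning:
  (Z=0, W=0, X=2, Y=0, U=2) weight 1/117
  (Z=0, W=0, X=2, Y=1, U=1) weight 2/351
  (Z=0, W=1, X=2, Y=0, U=2) weight 1/117
  (Z=0, W=1, X=2, Y=1, U=1) weight 2/351
  (Z=0, W=2, X=2, Y=0, U=2) weight 1/117
  (Z=0, W=2, X=2, Y=1, U=1) weight 4/351
  (Z=1, W=0, X=1, Y=0, U=2) weight 1/234
  (Z=1, W=0, X=1, Y=1, U=1) weight 1/351
  … 4 more
Group by Y:
  weight(Y=0) = 1/26
  weight(Y=1) = 4/117
Total weight = 1/26 + 4/117 = 17/234
P(Y=0 | obs) = 1/26 / 17/234 = 9/17
P(Y=1 | obs) = 4/117 / 17/234 = 8/17

P(Y=0) = 9/17, P(Y=1) = 8/17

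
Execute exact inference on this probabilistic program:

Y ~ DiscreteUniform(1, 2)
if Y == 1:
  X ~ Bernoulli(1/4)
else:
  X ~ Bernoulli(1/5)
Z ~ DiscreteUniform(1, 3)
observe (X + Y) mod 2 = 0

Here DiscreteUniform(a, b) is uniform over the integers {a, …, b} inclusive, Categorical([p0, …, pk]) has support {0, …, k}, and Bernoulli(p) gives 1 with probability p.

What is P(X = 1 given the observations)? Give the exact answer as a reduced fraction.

P(X = 1 | obs) = 5/21

Enumerate traces; 6 have nonzero weight after conditioning:
  (Y=1, X=1, Z=1) weight 1/24
  (Y=1, X=1, Z=2) weight 1/24
  (Y=1, X=1, Z=3) weight 1/24
  (Y=2, X=0, Z=1) weight 2/15
  (Y=2, X=0, Z=2) weight 2/15
  (Y=2, X=0, Z=3) weight 2/15
Group by X:
  weight(X=0) = 2/5
  weight(X=1) = 1/8
Total weight = 2/5 + 1/8 = 21/40
P(X=0 | obs) = 2/5 / 21/40 = 16/21
P(X=1 | obs) = 1/8 / 21/40 = 5/21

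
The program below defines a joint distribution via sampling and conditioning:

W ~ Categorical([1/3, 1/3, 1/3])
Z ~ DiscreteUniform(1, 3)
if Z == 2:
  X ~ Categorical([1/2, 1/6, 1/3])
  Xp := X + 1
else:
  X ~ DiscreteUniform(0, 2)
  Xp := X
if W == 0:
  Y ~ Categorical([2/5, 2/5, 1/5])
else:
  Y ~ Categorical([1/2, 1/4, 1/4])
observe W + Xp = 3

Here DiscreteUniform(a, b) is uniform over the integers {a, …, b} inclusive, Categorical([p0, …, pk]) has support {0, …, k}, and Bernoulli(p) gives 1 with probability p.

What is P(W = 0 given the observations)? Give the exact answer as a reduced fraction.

P(W = 0 | obs) = 1/7

Enumerate traces; 21 have nonzero weight after conditioning:
  (W=0, Z=2, X=2, Y=0) weight 2/135
  (W=0, Z=2, X=2, Y=1) weight 2/135
  (W=0, Z=2, X=2, Y=2) weight 1/135
  (W=1, Z=1, X=2, Y=0) weight 1/54
  (W=1, Z=1, X=2, Y=1) weight 1/108
  (W=1, Z=1, X=2, Y=2) weight 1/108
  (W=1, Z=2, X=1, Y=0) weight 1/108
  (W=1, Z=2, X=1, Y=1) weight 1/216
  (W=2, Z=1, X=1, Y=0) weight 1/54
  … 12 more
Group by W:
  weight(W=0) = 1/27
  weight(W=1) = 5/54
  weight(W=2) = 7/54
Total weight = 1/27 + 5/54 + 7/54 = 7/27
P(W=0 | obs) = 1/27 / 7/27 = 1/7
P(W=1 | obs) = 5/54 / 7/27 = 5/14
P(W=2 | obs) = 7/54 / 7/27 = 1/2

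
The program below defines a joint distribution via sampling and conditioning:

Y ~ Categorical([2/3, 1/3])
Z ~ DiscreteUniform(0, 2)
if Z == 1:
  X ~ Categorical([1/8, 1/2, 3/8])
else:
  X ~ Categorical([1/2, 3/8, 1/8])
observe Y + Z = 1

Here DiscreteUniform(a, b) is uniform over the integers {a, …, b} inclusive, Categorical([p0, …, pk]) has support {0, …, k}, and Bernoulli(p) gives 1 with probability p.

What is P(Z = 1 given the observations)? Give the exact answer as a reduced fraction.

P(Z = 1 | obs) = 2/3

Enumerate traces; 6 have nonzero weight after conditioning:
  (Y=0, Z=1, X=0) weight 1/36
  (Y=0, Z=1, X=1) weight 1/9
  (Y=0, Z=1, X=2) weight 1/12
  (Y=1, Z=0, X=0) weight 1/18
  (Y=1, Z=0, X=1) weight 1/24
  (Y=1, Z=0, X=2) weight 1/72
Group by Z:
  weight(Z=0) = 1/9
  weight(Z=1) = 2/9
Total weight = 1/9 + 2/9 = 1/3
P(Z=0 | obs) = 1/9 / 1/3 = 1/3
P(Z=1 | obs) = 2/9 / 1/3 = 2/3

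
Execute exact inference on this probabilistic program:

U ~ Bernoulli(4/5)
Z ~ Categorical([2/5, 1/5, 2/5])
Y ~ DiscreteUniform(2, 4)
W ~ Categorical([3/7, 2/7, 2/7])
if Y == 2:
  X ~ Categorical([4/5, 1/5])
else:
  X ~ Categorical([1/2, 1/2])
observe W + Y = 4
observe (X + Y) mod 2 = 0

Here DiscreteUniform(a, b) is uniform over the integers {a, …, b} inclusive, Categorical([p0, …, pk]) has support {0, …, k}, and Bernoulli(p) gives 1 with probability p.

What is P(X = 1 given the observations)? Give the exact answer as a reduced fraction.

P(X = 1 | obs) = 10/41

Enumerate traces; 18 have nonzero weight after conditioning:
  (U=0, Z=0, Y=2, W=2, X=0) weight 16/2625
  (U=0, Z=0, Y=3, W=1, X=1) weight 2/525
  (U=0, Z=0, Y=4, W=0, X=0) weight 1/175
  (U=0, Z=1, Y=2, W=2, X=0) weight 8/2625
  (U=0, Z=1, Y=3, W=1, X=1) weight 1/525
  (U=0, Z=1, Y=4, W=0, X=0) weight 1/350
  (U=0, Z=2, Y=2, W=2, X=0) weight 16/2625
  (U=0, Z=2, Y=3, W=1, X=1) weight 2/525
  … 10 more
Group by X:
  weight(X=0) = 31/210
  weight(X=1) = 1/21
Total weight = 31/210 + 1/21 = 41/210
P(X=0 | obs) = 31/210 / 41/210 = 31/41
P(X=1 | obs) = 1/21 / 41/210 = 10/41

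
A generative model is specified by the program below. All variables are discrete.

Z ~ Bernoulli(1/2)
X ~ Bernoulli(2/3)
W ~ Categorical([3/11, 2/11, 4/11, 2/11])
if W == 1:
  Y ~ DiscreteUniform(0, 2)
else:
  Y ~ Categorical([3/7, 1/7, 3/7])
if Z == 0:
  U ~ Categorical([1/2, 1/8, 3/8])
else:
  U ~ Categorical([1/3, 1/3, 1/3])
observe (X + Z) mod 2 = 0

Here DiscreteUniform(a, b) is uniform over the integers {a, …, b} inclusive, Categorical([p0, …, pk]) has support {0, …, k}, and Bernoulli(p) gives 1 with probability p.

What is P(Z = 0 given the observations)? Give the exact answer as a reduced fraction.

Enumerate traces; 72 have nonzero weight after conditioning:
  (Z=0, X=0, W=0, Y=0, U=0) weight 3/308
  (Z=0, X=0, W=0, Y=0, U=1) weight 3/1232
  (Z=0, X=0, W=0, Y=0, U=2) weight 9/1232
  (Z=0, X=0, W=0, Y=1, U=0) weight 1/308
  (Z=0, X=0, W=0, Y=1, U=1) weight 1/1232
  (Z=0, X=0, W=0, Y=1, U=2) weight 3/1232
  (Z=0, X=0, W=0, Y=2, U=0) weight 3/308
  (Z=0, X=0, W=0, Y=2, U=1) weight 3/1232
  (Z=1, X=1, W=0, Y=0, U=0) weight 1/77
  … 63 more
Group by Z:
  weight(Z=0) = 1/6
  weight(Z=1) = 1/3
Total weight = 1/6 + 1/3 = 1/2
P(Z=0 | obs) = 1/6 / 1/2 = 1/3
P(Z=1 | obs) = 1/3 / 1/2 = 2/3

P(Z = 0 | obs) = 1/3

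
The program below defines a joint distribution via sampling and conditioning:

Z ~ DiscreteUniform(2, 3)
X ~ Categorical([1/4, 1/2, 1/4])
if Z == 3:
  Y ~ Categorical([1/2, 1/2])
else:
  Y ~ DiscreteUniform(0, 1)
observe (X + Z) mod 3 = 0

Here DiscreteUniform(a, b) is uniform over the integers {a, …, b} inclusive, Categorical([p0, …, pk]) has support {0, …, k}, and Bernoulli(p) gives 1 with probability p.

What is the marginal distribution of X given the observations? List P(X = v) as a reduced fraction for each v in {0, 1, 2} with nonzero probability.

Enumerate traces; 4 have nonzero weight after conditioning:
  (Z=2, X=1, Y=0) weight 1/8
  (Z=2, X=1, Y=1) weight 1/8
  (Z=3, X=0, Y=0) weight 1/16
  (Z=3, X=0, Y=1) weight 1/16
Group by X:
  weight(X=0) = 1/8
  weight(X=1) = 1/4
Total weight = 1/8 + 1/4 = 3/8
P(X=0 | obs) = 1/8 / 3/8 = 1/3
P(X=1 | obs) = 1/4 / 3/8 = 2/3

P(X=0) = 1/3, P(X=1) = 2/3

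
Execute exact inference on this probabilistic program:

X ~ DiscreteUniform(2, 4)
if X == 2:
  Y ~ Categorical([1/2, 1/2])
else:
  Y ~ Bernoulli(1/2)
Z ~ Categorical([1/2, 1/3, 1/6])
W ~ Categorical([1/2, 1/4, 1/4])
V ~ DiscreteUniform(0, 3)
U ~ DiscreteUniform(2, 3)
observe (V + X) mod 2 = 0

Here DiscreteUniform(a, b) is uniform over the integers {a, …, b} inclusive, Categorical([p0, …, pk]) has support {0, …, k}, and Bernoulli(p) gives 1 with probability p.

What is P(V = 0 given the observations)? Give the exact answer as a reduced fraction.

P(V = 0 | obs) = 1/3

Enumerate traces; 216 have nonzero weight after conditioning:
  (X=2, Y=0, Z=0, W=0, V=0, U=2) weight 1/192
  (X=2, Y=0, Z=0, W=0, V=0, U=3) weight 1/192
  (X=2, Y=0, Z=0, W=0, V=2, U=2) weight 1/192
  (X=2, Y=0, Z=0, W=0, V=2, U=3) weight 1/192
  (X=2, Y=0, Z=0, W=1, V=0, U=2) weight 1/384
  (X=2, Y=0, Z=0, W=1, V=0, U=3) weight 1/384
  (X=2, Y=0, Z=0, W=1, V=2, U=2) weight 1/384
  (X=2, Y=0, Z=0, W=1, V=2, U=3) weight 1/384
  (X=3, Y=0, Z=0, W=0, V=1, U=2) weight 1/192
  (X=3, Y=0, Z=0, W=0, V=3, U=2) weight 1/192
  … 206 more
Group by V:
  weight(V=0) = 1/6
  weight(V=1) = 1/12
  weight(V=2) = 1/6
  weight(V=3) = 1/12
Total weight = 1/6 + 1/12 + 1/6 + 1/12 = 1/2
P(V=0 | obs) = 1/6 / 1/2 = 1/3
P(V=1 | obs) = 1/12 / 1/2 = 1/6
P(V=2 | obs) = 1/6 / 1/2 = 1/3
P(V=3 | obs) = 1/12 / 1/2 = 1/6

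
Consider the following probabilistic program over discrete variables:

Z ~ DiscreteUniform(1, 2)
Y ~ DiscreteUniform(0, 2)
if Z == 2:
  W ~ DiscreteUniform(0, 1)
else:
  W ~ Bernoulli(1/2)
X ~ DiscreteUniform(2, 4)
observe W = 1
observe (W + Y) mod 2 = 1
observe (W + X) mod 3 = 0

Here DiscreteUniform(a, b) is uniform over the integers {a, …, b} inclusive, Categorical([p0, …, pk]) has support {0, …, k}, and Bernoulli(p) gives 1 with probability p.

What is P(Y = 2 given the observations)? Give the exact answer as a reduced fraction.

P(Y = 2 | obs) = 1/2

Enumerate traces; 4 have nonzero weight after conditioning:
  (Z=1, Y=0, W=1, X=2) weight 1/36
  (Z=1, Y=2, W=1, X=2) weight 1/36
  (Z=2, Y=0, W=1, X=2) weight 1/36
  (Z=2, Y=2, W=1, X=2) weight 1/36
Group by Y:
  weight(Y=0) = 1/18
  weight(Y=2) = 1/18
Total weight = 1/18 + 1/18 = 1/9
P(Y=0 | obs) = 1/18 / 1/9 = 1/2
P(Y=2 | obs) = 1/18 / 1/9 = 1/2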